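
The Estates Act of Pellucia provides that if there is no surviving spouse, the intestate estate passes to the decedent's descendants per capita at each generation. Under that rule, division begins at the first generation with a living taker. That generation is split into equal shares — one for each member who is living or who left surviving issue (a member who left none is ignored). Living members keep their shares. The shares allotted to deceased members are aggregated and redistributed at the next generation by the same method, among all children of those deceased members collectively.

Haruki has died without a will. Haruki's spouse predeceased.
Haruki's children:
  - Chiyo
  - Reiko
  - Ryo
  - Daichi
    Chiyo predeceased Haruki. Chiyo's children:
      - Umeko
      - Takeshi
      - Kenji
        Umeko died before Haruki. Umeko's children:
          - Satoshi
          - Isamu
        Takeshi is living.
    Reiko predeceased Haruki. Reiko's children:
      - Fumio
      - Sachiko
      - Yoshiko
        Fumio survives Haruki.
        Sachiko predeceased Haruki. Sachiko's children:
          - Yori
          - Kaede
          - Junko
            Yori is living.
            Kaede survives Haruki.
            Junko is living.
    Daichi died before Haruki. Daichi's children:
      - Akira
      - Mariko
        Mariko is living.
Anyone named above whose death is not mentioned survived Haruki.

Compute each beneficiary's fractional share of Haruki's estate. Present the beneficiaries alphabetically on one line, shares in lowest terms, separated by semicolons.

There is no surviving spouse, so the entire estate passes to Haruki's descendants per capita at each generation.
At generation 1 (Chiyo, Reiko, Ryo, Daichi) there are 4 shares of (1)/4 = 1/4 each.
Living: Ryo — each takes 1/4.
Deceased: Chiyo, Reiko, and Daichi. Their combined 3/4 is pooled and carried to generation 2.
At generation 2 (Umeko, Takeshi, Kenji, Fumio, Sachiko, Yoshiko, Akira, Mariko) there are 8 shares of (3/4)/8 = 3/32 each.
Living: Takeshi, Kenji, Fumio, Yoshiko, Akira, and Mariko — each takes 3/32.
Deceased: Umeko and Sachiko. Their combined 3/16 is pooled and carried to generation 3.
At generation 3 (Satoshi, Isamu, Yori, Kaede, Junko) there are 5 shares of (3/16)/5 = 3/80 each.
Living: Satoshi, Isamu, Yori, Kaede, and Junko — each takes 3/80.

Akira 3/32; Fumio 3/32; Isamu 3/80; Junko 3/80; Kaede 3/80; Kenji 3/32; Mariko 3/32; Ryo 1/4; Satoshi 3/80; Takeshi 3/32; Yori 3/80; Yoshiko 3/32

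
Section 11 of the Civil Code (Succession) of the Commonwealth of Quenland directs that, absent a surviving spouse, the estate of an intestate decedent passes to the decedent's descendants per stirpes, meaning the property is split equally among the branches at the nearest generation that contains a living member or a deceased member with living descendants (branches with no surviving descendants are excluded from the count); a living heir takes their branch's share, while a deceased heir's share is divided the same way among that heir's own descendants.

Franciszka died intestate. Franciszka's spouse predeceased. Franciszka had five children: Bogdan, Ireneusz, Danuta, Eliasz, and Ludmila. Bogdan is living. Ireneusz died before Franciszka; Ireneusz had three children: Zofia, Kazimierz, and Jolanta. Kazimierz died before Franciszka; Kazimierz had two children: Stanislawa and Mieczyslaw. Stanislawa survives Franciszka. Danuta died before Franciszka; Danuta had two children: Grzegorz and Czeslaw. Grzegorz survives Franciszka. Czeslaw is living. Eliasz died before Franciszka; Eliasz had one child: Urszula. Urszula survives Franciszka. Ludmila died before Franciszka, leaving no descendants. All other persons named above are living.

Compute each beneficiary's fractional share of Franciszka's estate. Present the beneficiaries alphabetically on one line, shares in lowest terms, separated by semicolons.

Bogdan 1/4; Czeslaw 1/8; Grzegorz 1/8; Jolanta 1/12; Mieczyslaw 1/24; Stanislawa 1/24; Urszula 1/4; Zofia 1/12

There is no surviving spouse, so the entire estate passes to Franciszka's descendants per stirpes.
Ludmila left no surviving issue, so that branch lapses and is disregarded.
The estate is divided into 4 equal shares of 1/4 among Bogdan, Ireneusz, Danuta, Eliasz.
Bogdan is living and takes 1/4.
Ireneusz predeceased; the 1/4 allotted to Ireneusz's branch passes to Ireneusz's issue by representation.
The 1/4 is divided into 3 equal shares of 1/12 among Zofia, Kazimierz, Jolanta.
Zofia is living and takes 1/12.
Kazimierz predeceased; the 1/12 allotted to Kazimierz's branch passes to Kazimierz's issue by representation.
The 1/12 is divided into 2 equal shares of 1/24 among Stanislawa, Mieczyslaw.
Stanislawa is living and takes 1/24.
Mieczyslaw is living and takes 1/24.
Jolanta is living and takes 1/12.
Danuta predeceased; the 1/4 allotted to Danuta's branch passes to Danuta's issue by representation.
The 1/4 is divided into 2 equal shares of 1/8 among Grzegorz, Czeslaw.
Grzegorz is living and takes 1/8.
Czeslaw is living and takes 1/8.
Eliasz predeceased; the 1/4 allotted to Eliasz's branch passes to Eliasz's issue by representation.
Urszula is the sole taker at this level and receives the full 1/4.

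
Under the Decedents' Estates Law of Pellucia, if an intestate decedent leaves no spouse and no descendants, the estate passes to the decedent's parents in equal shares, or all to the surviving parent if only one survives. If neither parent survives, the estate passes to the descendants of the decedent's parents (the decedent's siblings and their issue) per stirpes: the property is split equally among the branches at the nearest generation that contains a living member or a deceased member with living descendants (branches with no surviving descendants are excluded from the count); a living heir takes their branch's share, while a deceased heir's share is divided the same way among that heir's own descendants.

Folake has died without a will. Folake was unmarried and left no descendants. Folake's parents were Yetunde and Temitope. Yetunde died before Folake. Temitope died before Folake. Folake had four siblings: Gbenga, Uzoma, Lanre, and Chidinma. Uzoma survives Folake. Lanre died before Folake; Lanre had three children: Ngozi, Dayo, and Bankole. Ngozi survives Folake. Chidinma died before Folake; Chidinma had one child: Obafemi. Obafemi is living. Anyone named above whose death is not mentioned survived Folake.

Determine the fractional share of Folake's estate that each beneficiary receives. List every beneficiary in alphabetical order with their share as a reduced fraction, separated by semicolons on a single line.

Neither parent survives and there are no descendants, so the estate passes to Folake's siblings and their issue per stirpes.
The estate is divided into 4 equal shares of 1/4 among Gbenga, Uzoma, Lanre, Chidinma.
Gbenga is living and takes 1/4.
Uzoma is living and takes 1/4.
Lanre predeceased; the 1/4 allotted to Lanre's branch passes to Lanre's issue by representation.
The 1/4 is divided into 3 equal shares of 1/12 among Ngozi, Dayo, Bankole.
Ngozi is living and takes 1/12.
Dayo is living and takes 1/12.
Bankole is living and takes 1/12.
Chidinma predeceased; the 1/4 allotted to Chidinma's branch passes to Chidinma's issue by representation.
Obafemi is the sole taker at this level and receives the full 1/4.

Bankole 1/12; Dayo 1/12; Gbenga 1/4; Ngozi 1/12; Obafemi 1/4; Uzoma 1/4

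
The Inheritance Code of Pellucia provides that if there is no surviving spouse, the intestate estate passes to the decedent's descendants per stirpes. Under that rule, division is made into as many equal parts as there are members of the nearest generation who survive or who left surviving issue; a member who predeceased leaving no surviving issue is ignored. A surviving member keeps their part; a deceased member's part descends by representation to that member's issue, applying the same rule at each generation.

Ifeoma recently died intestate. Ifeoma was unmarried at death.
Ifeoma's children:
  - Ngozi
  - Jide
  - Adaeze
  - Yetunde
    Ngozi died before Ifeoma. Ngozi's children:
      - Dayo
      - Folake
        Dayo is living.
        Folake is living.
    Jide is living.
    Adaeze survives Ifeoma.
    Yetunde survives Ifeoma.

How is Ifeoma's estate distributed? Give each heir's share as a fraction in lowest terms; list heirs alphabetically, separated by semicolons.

Adaeze 1/4; Dayo 1/8; Folake 1/8; Jide 1/4; Yetunde 1/4

There is no surviving spouse, so the entire estate passes to Ifeoma's descendants per stirpes.
The estate is divided into 4 equal shares of 1/4 among Ngozi, Jide, Adaeze, Yetunde.
Ngozi predeceased; the 1/4 allotted to Ngozi's branch passes to Ngozi's issue by representation.
The 1/4 is divided into 2 equal shares of 1/8 among Dayo, Folake.
Dayo is living and takes 1/8.
Folake is living and takes 1/8.
Jide is living and takes 1/4.
Adaeze is living and takes 1/4.
Yetunde is living and takes 1/4.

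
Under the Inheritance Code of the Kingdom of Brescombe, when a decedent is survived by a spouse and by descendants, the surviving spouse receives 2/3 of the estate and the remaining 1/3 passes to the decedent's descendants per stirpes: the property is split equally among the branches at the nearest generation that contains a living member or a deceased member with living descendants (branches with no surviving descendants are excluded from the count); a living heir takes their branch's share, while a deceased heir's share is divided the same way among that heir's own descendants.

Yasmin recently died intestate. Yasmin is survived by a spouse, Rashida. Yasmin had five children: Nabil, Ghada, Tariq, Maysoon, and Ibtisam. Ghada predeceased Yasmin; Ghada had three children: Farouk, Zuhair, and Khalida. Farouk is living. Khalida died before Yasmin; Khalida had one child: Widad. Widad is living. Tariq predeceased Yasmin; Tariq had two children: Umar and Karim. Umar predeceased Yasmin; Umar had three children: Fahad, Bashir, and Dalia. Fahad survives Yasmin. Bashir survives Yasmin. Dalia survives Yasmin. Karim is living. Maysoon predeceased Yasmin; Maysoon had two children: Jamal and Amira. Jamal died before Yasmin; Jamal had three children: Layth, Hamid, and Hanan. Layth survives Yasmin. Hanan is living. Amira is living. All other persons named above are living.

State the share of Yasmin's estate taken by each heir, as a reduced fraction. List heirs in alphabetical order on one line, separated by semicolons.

Amira 1/30; Bashir 1/90; Dalia 1/90; Fahad 1/90; Farouk 1/45; Hamid 1/90; Hanan 1/90; Ibtisam 1/15; Karim 1/30; Layth 1/90; Nabil 1/15; Rashida 2/3; Widad 1/45; Zuhair 1/45

Rashida, as surviving spouse, takes 2/3.
The remaining 1/3 passes to Yasmin's descendants per stirpes.
The 1/3 is divided into 5 equal shares of 1/15 among Nabil, Ghada, Tariq, Maysoon, Ibtisam.
Nabil is living and takes 1/15.
Ghada predeceased; the 1/15 allotted to Ghada's branch passes to Ghada's issue by representation.
The 1/15 is divided into 3 equal shares of 1/45 among Farouk, Zuhair, Khalida.
Farouk is living and takes 1/45.
Zuhair is living and takes 1/45.
Khalida predeceased; the 1/45 allotted to Khalida's branch passes to Khalida's issue by representation.
Widad is the sole taker at this level and receives the full 1/45.
Tariq predeceased; the 1/15 allotted to Tariq's branch passes to Tariq's issue by representation.
The 1/15 is divided into 2 equal shares of 1/30 among Umar, Karim.
Umar predeceased; the 1/30 allotted to Umar's branch passes to Umar's issue by representation.
The 1/30 is divided into 3 equal shares of 1/90 among Fahad, Bashir, Dalia.
Fahad is living and takes 1/90.
Bashir is living and takes 1/90.
Dalia is living and takes 1/90.
Karim is living and takes 1/30.
Maysoon predeceased; the 1/15 allotted to Maysoon's branch passes to Maysoon's issue by representation.
The 1/15 is divided into 2 equal shares of 1/30 among Jamal, Amira.
Jamal predeceased; the 1/30 allotted to Jamal's branch passes to Jamal's issue by representation.
The 1/30 is divided into 3 equal shares of 1/90 among Layth, Hamid, Hanan.
Layth is living and takes 1/90.
Hamid is living and takes 1/90.
Hanan is living and takes 1/90.
Amira is living and takes 1/30.
Ibtisam is living and takes 1/15.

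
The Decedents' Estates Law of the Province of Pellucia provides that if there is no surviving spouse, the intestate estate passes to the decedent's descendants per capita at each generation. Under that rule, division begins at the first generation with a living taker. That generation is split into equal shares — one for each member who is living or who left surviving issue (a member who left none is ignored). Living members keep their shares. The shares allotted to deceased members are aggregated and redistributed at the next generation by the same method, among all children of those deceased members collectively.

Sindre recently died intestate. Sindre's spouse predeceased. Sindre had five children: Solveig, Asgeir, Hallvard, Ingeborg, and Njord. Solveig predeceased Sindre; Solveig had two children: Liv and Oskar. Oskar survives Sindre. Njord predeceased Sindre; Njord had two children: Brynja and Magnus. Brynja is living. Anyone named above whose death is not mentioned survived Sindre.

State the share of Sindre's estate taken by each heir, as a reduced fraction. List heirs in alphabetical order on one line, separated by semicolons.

There is no surviving spouse, so the entire estate passes to Sindre's descendants per capita at each generation.
At generation 1 (Solveig, Asgeir, Hallvard, Ingeborg, Njord) there are 5 shares of (1)/5 = 1/5 each.
Living: Asgeir, Hallvard, and Ingeborg — each takes 1/5.
Deceased: Solveig and Njord. Their combined 2/5 is pooled and carried to generation 2.
At generation 2 (Liv, Oskar, Brynja, Magnus) there are 4 shares of (2/5)/4 = 1/10 each.
Living: Liv, Oskar, Brynja, and Magnus — each takes 1/10.

Asgeir 1/5; Brynja 1/10; Hallvard 1/5; Ingeborg 1/5; Liv 1/10; Magnus 1/10; Oskar 1/10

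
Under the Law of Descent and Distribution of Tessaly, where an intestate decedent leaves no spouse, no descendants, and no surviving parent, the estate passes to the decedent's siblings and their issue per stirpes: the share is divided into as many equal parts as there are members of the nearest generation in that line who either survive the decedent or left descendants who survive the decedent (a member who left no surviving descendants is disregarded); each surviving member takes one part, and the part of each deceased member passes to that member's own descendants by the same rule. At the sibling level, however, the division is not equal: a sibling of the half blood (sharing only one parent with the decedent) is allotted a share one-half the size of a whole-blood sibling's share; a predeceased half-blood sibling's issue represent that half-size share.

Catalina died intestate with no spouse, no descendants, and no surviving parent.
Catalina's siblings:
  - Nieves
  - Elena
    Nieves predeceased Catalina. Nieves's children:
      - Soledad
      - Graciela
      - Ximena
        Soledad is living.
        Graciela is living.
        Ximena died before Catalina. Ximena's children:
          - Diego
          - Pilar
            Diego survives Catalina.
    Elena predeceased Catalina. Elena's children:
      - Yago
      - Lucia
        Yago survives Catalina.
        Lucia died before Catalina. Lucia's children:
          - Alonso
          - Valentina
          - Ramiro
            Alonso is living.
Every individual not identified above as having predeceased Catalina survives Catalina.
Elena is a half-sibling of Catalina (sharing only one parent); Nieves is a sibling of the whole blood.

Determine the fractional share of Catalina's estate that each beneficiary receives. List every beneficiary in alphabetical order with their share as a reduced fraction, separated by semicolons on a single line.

Alonso 1/18; Diego 1/9; Graciela 2/9; Pilar 1/9; Ramiro 1/18; Soledad 2/9; Valentina 1/18; Yago 1/6

No spouse, descendants, or parent survives, so the estate passes to Catalina's siblings per stirpes.
Half-blood siblings count for one-half the weight of whole-blood siblings at the initial division.
Dividing 1 in proportion to weights (total weight 3/2): Nieves (weight 1) → 2/3; Elena (weight 1/2) → 1/3.
Nieves predeceased; the 2/3 allotted to Nieves's branch passes to Nieves's issue by representation.
The 2/3 is divided into 3 equal shares of 2/9 among Soledad, Graciela, Ximena.
Soledad is living and takes 2/9.
Graciela is living and takes 2/9.
Ximena predeceased; the 2/9 allotted to Ximena's branch passes to Ximena's issue by representation.
The 2/9 is divided into 2 equal shares of 1/9 among Diego, Pilar.
Diego is living and takes 1/9.
Pilar is living and takes 1/9.
Elena predeceased; the 1/3 allotted to Elena's branch passes to Elena's issue by representation.
The 1/3 is divided into 2 equal shares of 1/6 among Yago, Lucia.
Yago is living and takes 1/6.
Lucia predeceased; the 1/6 allotted to Lucia's branch passes to Lucia's issue by representation.
The 1/6 is divided into 3 equal shares of 1/18 among Alonso, Valentina, Ramiro.
Alonso is living and takes 1/18.
Valentina is living and takes 1/18.
Ramiro is living and takes 1/18.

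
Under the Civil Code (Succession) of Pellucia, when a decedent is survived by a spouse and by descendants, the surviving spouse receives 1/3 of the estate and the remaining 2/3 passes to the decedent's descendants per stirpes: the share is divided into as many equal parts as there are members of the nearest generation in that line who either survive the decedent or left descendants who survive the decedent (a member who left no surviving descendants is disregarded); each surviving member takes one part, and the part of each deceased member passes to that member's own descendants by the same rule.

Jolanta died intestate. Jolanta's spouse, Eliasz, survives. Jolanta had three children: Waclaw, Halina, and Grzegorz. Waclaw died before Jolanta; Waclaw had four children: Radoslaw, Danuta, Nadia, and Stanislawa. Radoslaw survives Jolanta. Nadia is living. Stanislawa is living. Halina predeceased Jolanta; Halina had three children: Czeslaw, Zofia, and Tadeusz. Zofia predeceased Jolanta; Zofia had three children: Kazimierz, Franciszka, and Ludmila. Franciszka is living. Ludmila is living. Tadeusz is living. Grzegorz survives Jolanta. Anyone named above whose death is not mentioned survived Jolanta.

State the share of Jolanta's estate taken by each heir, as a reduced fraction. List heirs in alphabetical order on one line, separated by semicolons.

Czeslaw 2/27; Danuta 1/18; Eliasz 1/3; Franciszka 2/81; Grzegorz 2/9; Kazimierz 2/81; Ludmila 2/81; Nadia 1/18; Radoslaw 1/18; Stanislawa 1/18; Tadeusz 2/27

Eliasz, as surviving spouse, takes 1/3.
The remaining 2/3 passes to Jolanta's descendants per stirpes.
The 2/3 is divided into 3 equal shares of 2/9 among Waclaw, Halina, Grzegorz.
Waclaw predeceased; the 2/9 allotted to Waclaw's branch passes to Waclaw's issue by representation.
The 2/9 is divided into 4 equal shares of 1/18 among Radoslaw, Danuta, Nadia, Stanislawa.
Radoslaw is living and takes 1/18.
Danuta is living and takes 1/18.
Nadia is living and takes 1/18.
Stanislawa is living and takes 1/18.
Halina predeceased; the 2/9 allotted to Halina's branch passes to Halina's issue by representation.
The 2/9 is divided into 3 equal shares of 2/27 among Czeslaw, Zofia, Tadeusz.
Czeslaw is living and takes 2/27.
Zofia predeceased; the 2/27 allotted to Zofia's branch passes to Zofia's issue by representation.
The 2/27 is divided into 3 equal shares of 2/81 among Kazimierz, Franciszka, Ludmila.
Kazimierz is living and takes 2/81.
Franciszka is living and takes 2/81.
Ludmila is living and takes 2/81.
Tadeusz is living and takes 2/27.
Grzegorz is living and takes 2/9.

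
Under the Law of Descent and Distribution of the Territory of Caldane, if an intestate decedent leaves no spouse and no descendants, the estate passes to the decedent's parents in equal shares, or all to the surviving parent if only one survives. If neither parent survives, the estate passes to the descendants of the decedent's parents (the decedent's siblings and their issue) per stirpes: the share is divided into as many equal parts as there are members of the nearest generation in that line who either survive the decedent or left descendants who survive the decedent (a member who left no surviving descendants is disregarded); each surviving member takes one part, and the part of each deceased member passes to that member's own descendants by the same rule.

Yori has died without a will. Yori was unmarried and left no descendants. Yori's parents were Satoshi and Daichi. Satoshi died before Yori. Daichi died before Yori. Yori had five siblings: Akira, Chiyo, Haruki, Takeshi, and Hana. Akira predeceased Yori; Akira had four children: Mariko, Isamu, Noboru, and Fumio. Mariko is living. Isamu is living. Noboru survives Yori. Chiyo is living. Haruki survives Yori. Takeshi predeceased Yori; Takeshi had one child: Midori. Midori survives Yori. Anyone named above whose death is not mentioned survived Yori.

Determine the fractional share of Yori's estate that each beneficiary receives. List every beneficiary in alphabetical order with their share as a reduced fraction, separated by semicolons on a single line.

Neither parent survives and there are no descendants, so the estate passes to Yori's siblings and their issue per stirpes.
The estate is divided into 5 equal shares of 1/5 among Akira, Chiyo, Haruki, Takeshi, Hana.
Akira predeceased; the 1/5 allotted to Akira's branch passes to Akira's issue by representation.
The 1/5 is divided into 4 equal shares of 1/20 among Mariko, Isamu, Noboru, Fumio.
Mariko is living and takes 1/20.
Isamu is living and takes 1/20.
Noboru is living and takes 1/20.
Fumio is living and takes 1/20.
Chiyo is living and takes 1/5.
Haruki is living and takes 1/5.
Takeshi predeceased; the 1/5 allotted to Takeshi's branch passes to Takeshi's issue by representation.
Midori is the sole taker at this level and receives the full 1/5.
Hana is living and takes 1/5.

Chiyo 1/5; Fumio 1/20; Hana 1/5; Haruki 1/5; Isamu 1/20; Mariko 1/20; Midori 1/5; Noboru 1/20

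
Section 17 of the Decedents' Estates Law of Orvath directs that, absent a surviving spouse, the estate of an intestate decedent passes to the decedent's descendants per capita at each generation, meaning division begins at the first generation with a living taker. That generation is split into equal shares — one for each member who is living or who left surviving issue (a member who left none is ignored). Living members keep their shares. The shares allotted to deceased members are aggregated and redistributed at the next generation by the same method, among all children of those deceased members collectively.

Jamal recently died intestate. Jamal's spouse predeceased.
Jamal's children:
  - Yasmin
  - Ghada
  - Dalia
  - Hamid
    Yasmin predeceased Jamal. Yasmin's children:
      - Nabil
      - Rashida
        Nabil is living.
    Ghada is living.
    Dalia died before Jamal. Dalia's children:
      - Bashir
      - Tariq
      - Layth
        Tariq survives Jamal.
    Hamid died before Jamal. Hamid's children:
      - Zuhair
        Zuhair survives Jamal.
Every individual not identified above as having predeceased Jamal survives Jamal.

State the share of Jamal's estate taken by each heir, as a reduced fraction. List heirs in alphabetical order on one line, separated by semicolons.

Bashir 1/8; Ghada 1/4; Layth 1/8; Nabil 1/8; Rashida 1/8; Tariq 1/8; Zuhair 1/8

There is no surviving spouse, so the entire estate passes to Jamal's descendants per capita at each generation.
At generation 1 (Yasmin, Ghada, Dalia, Hamid) there are 4 shares of (1)/4 = 1/4 each.
Living: Ghada — each takes 1/4.
Deceased: Yasmin, Dalia, and Hamid. Their combined 3/4 is pooled and carried to generation 2.
At generation 2 (Nabil, Rashida, Bashir, Tariq, Layth, Zuhair) there are 6 shares of (3/4)/6 = 1/8 each.
Living: Nabil, Rashida, Bashir, Tariq, Layth, and Zuhair — each takes 1/8.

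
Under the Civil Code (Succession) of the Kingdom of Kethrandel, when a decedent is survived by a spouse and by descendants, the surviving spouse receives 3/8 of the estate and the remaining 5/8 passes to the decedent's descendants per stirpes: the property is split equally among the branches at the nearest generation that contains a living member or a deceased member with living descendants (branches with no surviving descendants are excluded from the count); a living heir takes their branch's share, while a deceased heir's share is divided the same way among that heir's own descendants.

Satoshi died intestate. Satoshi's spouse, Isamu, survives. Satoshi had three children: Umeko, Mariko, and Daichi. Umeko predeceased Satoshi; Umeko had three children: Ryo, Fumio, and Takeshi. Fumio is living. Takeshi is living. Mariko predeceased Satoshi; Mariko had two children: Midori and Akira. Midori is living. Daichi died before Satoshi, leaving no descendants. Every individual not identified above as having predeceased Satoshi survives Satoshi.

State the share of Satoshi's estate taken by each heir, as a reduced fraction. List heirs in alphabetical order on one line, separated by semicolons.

Akira 5/32; Fumio 5/48; Isamu 3/8; Midori 5/32; Ryo 5/48; Takeshi 5/48

Isamu, as surviving spouse, takes 3/8.
The remaining 5/8 passes to Satoshi's descendants per stirpes.
Daichi left no surviving issue, so that branch lapses and is disregarded.
The 5/8 is divided into 2 equal shares of 5/16 among Umeko, Mariko.
Umeko predeceased; the 5/16 allotted to Umeko's branch passes to Umeko's issue by representation.
The 5/16 is divided into 3 equal shares of 5/48 among Ryo, Fumio, Takeshi.
Ryo is living and takes 5/48.
Fumio is living and takes 5/48.
Takeshi is living and takes 5/48.
Mariko predeceased; the 5/16 allotted to Mariko's branch passes to Mariko's issue by representation.
The 5/16 is divided into 2 equal shares of 5/32 among Midori, Akira.
Midori is living and takes 5/32.
Akira is living and takes 5/32.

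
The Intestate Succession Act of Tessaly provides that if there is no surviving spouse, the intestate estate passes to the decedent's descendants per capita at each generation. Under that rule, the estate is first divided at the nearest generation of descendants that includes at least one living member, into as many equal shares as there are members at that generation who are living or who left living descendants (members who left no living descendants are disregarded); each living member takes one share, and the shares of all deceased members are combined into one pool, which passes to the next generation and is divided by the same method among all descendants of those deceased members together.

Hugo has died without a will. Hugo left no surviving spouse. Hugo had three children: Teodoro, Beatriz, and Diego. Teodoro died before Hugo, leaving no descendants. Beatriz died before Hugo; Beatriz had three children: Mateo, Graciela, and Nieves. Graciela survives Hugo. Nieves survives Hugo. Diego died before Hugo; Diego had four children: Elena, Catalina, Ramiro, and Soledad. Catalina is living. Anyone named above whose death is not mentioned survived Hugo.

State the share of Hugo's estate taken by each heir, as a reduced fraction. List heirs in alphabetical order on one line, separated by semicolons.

There is no surviving spouse, so the entire estate passes to Hugo's descendants per capita at each generation.
No one at generation 1 (Beatriz, Diego) is living; moving to the next generation.
At generation 2 (Mateo, Graciela, Nieves, Elena, Catalina, Ramiro, Soledad) there are 7 shares of (1)/7 = 1/7 each.
Living: Mateo, Graciela, Nieves, Elena, Catalina, Ramiro, and Soledad — each takes 1/7.

Catalina 1/7; Elena 1/7; Graciela 1/7; Mateo 1/7; Nieves 1/7; Ramiro 1/7; Soledad 1/7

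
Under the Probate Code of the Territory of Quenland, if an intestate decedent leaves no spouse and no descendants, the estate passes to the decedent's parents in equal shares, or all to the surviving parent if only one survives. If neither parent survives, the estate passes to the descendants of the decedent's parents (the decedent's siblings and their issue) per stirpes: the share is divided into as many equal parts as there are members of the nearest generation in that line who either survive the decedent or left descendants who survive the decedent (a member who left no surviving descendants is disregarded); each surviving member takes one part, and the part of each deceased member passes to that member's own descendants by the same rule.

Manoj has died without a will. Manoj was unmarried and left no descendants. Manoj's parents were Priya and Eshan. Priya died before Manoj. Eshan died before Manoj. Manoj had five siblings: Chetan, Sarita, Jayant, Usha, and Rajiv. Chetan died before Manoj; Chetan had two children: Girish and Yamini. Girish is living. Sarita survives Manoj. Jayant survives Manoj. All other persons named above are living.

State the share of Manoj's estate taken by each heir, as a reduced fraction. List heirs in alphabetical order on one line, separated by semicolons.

Neither parent survives and there are no descendants, so the estate passes to Manoj's siblings and their issue per stirpes.
The estate is divided into 5 equal shares of 1/5 among Chetan, Sarita, Jayant, Usha, Rajiv.
Chetan predeceased; the 1/5 allotted to Chetan's branch passes to Chetan's issue by representation.
The 1/5 is divided into 2 equal shares of 1/10 among Girish, Yamini.
Girish is living and takes 1/10.
Yamini is living and takes 1/10.
Sarita is living and takes 1/5.
Jayant is living and takes 1/5.
Usha is living and takes 1/5.
Rajiv is living and takes 1/5.

Girish 1/10; Jayant 1/5; Rajiv 1/5; Sarita 1/5; Usha 1/5; Yamini 1/10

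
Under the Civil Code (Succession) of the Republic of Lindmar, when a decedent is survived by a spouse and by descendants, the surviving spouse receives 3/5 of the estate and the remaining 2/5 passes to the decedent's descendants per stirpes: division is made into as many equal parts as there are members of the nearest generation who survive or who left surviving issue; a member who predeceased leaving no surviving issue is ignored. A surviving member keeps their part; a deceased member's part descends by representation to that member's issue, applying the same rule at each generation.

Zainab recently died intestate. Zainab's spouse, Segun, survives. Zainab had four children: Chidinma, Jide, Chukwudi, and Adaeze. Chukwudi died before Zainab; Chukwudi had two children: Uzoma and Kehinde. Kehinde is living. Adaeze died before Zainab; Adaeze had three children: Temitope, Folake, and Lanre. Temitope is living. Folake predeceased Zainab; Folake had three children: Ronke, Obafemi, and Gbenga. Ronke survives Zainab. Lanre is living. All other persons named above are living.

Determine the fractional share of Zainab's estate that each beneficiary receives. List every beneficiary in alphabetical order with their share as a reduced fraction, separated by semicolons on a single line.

Segun, as surviving spouse, takes 3/5.
The remaining 2/5 passes to Zainab's descendants per stirpes.
The 2/5 is divided into 4 equal shares of 1/10 among Chidinma, Jide, Chukwudi, Adaeze.
Chidinma is living and takes 1/10.
Jide is living and takes 1/10.
Chukwudi predeceased; the 1/10 allotted to Chukwudi's branch passes to Chukwudi's issue by representation.
The 1/10 is divided into 2 equal shares of 1/20 among Uzoma, Kehinde.
Uzoma is living and takes 1/20.
Kehinde is living and takes 1/20.
Adaeze predeceased; the 1/10 allotted to Adaeze's branch passes to Adaeze's issue by representation.
The 1/10 is divided into 3 equal shares of 1/30 among Temitope, Folake, Lanre.
Temitope is living and takes 1/30.
Folake predeceased; the 1/30 allotted to Folake's branch passes to Folake's issue by representation.
The 1/30 is divided into 3 equal shares of 1/90 among Ronke, Obafemi, Gbenga.
Ronke is living and takes 1/90.
Obafemi is living and takes 1/90.
Gbenga is living and takes 1/90.
Lanre is living and takes 1/30.

Chidinma 1/10; Gbenga 1/90; Jide 1/10; Kehinde 1/20; Lanre 1/30; Obafemi 1/90; Ronke 1/90; Segun 3/5; Temitope 1/30; Uzoma 1/20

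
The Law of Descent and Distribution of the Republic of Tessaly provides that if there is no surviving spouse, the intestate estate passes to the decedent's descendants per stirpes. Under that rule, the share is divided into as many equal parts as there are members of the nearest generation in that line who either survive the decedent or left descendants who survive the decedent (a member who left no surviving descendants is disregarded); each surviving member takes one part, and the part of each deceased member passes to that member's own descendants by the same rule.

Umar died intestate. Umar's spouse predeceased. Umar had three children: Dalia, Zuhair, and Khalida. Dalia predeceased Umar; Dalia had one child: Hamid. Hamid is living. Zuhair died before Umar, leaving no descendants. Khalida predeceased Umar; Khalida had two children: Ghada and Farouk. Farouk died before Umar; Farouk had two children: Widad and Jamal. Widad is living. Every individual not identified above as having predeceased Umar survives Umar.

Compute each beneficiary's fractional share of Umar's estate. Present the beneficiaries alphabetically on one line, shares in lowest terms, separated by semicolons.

Ghada 1/4; Hamid 1/2; Jamal 1/8; Widad 1/8

There is no surviving spouse, so the entire estate passes to Umar's descendants per stirpes.
Zuhair left no surviving issue, so that branch lapses and is disregarded.
The estate is divided into 2 equal shares of 1/2 among Dalia, Khalida.
Dalia predeceased; the 1/2 allotted to Dalia's branch passes to Dalia's issue by representation.
Hamid is the sole taker at this level and receives the full 1/2.
Khalida predeceased; the 1/2 allotted to Khalida's branch passes to Khalida's issue by representation.
The 1/2 is divided into 2 equal shares of 1/4 among Ghada, Farouk.
Ghada is living and takes 1/4.
Farouk predeceased; the 1/4 allotted to Farouk's branch passes to Farouk's issue by representation.
The 1/4 is divided into 2 equal shares of 1/8 among Widad, Jamal.
Widad is living and takes 1/8.
Jamal is living and takes 1/8.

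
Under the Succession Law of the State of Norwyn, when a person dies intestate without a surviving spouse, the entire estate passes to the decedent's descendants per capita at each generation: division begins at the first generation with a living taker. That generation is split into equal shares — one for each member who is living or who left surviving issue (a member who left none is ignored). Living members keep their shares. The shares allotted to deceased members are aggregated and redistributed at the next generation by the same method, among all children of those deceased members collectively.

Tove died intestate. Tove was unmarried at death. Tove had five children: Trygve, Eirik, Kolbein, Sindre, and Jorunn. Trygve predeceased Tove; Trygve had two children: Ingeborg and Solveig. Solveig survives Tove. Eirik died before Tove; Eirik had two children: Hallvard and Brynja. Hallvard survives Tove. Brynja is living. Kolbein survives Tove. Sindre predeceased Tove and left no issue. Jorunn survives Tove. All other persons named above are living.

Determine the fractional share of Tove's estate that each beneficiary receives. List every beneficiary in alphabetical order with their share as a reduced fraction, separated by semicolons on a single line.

There is no surviving spouse, so the entire estate passes to Tove's descendants per capita at each generation.
At generation 1 (Trygve, Eirik, Kolbein, Jorunn) there are 4 shares of (1)/4 = 1/4 each.
Living: Kolbein and Jorunn — each takes 1/4.
Deceased: Trygve and Eirik. Their combined 1/2 is pooled and carried to generation 2.
At generation 2 (Ingeborg, Solveig, Hallvard, Brynja) there are 4 shares of (1/2)/4 = 1/8 each.
Living: Ingeborg, Solveig, Hallvard, and Brynja — each takes 1/8.

Brynja 1/8; Hallvard 1/8; Ingeborg 1/8; Jorunn 1/4; Kolbein 1/4; Solveig 1/8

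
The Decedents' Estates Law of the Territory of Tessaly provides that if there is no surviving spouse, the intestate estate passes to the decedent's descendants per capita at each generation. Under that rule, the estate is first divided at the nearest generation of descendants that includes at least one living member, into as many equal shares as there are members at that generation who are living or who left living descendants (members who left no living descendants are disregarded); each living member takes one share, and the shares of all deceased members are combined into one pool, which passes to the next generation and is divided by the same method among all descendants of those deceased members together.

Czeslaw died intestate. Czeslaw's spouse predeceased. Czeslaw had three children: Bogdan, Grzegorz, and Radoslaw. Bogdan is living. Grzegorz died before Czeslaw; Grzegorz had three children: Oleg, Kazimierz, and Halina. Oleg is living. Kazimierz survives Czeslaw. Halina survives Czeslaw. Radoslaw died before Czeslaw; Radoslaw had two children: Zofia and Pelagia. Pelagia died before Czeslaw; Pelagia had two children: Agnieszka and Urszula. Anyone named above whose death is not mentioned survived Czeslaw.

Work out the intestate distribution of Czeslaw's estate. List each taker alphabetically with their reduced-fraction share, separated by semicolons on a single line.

There is no surviving spouse, so the entire estate passes to Czeslaw's descendants per capita at each generation.
At generation 1 (Bogdan, Grzegorz, Radoslaw) there are 3 shares of (1)/3 = 1/3 each.
Living: Bogdan — each takes 1/3.
Deceased: Grzegorz and Radoslaw. Their combined 2/3 is pooled and carried to generation 2.
At generation 2 (Oleg, Kazimierz, Halina, Zofia, Pelagia) there are 5 shares of (2/3)/5 = 2/15 each.
Living: Oleg, Kazimierz, Halina, and Zofia — each takes 2/15.
Deceased: Pelagia. That 2/15 share is carried to generation 3.
At generation 3 (Agnieszka, Urszula) there are 2 shares of (2/15)/2 = 1/15 each.
Living: Agnieszka and Urszula — each takes 1/15.

Agnieszka 1/15; Bogdan 1/3; Halina 2/15; Kazimierz 2/15; Oleg 2/15; Urszula 1/15; Zofia 2/15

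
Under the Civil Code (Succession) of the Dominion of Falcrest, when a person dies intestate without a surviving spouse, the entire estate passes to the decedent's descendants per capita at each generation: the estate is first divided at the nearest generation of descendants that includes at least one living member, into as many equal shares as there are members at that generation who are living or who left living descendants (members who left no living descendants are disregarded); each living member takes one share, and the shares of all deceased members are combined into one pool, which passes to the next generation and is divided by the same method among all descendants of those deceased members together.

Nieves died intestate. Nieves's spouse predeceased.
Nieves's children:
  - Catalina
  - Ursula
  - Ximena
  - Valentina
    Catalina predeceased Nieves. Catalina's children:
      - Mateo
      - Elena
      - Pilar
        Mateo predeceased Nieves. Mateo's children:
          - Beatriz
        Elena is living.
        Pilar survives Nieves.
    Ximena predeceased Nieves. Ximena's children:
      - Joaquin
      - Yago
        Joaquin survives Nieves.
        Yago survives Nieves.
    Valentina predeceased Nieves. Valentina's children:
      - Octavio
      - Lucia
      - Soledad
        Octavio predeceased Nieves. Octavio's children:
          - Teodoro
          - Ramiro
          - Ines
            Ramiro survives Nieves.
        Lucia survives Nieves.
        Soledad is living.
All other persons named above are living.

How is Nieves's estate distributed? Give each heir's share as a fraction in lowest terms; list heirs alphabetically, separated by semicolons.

Beatriz 3/64; Elena 3/32; Ines 3/64; Joaquin 3/32; Lucia 3/32; Pilar 3/32; Ramiro 3/64; Soledad 3/32; Teodoro 3/64; Ursula 1/4; Yago 3/32

There is no surviving spouse, so the entire estate passes to Nieves's descendants per capita at each generation.
At generation 1 (Catalina, Ursula, Ximena, Valentina) there are 4 shares of (1)/4 = 1/4 each.
Living: Ursula — each takes 1/4.
Deceased: Catalina, Ximena, and Valentina. Their combined 3/4 is pooled and carried to generation 2.
At generation 2 (Mateo, Elena, Pilar, Joaquin, Yago, Octavio, Lucia, Soledad) there are 8 shares of (3/4)/8 = 3/32 each.
Living: Elena, Pilar, Joaquin, Yago, Lucia, and Soledad — each takes 3/32.
Deceased: Mateo and Octavio. Their combined 3/16 is pooled and carried to generation 3.
At generation 3 (Beatriz, Teodoro, Ramiro, Ines) there are 4 shares of (3/16)/4 = 3/64 each.
Living: Beatriz, Teodoro, Ramiro, and Ines — each takes 3/64.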